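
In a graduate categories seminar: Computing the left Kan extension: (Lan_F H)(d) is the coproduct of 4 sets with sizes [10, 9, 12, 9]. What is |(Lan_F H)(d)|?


Pointwise, the left Kan extension (Lan_F H)(d) is the colimit, indexed
by the comma category (F downarrow d), of H composed with the
projection (F downarrow d) -> C. Here that colimit is given
as a coproduct (disjoint union) of sets, so its cardinality is the
sum of the sizes of the summands.
Coproduct of sets with sizes: 10 + 9 + 12 + 9
= 40

40


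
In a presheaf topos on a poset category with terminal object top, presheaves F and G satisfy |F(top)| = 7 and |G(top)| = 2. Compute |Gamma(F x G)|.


Global sections of a presheaf on a poset with terminal top satisfy
Gamma(H) ~ H(top). Presheaves admit pointwise products, so
(F x G)(top) = F(top) x G(top) (Cartesian product).
|Gamma(F x G)| = |F(top)| * |G(top)| = 7 * 2 = 14.

14


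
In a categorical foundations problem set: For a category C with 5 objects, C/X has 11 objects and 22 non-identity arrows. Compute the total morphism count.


In the slice category C/X, objects are morphisms to X.
Identity morphisms: 11 (one per object of C/X).
Non-identity morphisms: 22.
Total = 11 + 22 = 33

33


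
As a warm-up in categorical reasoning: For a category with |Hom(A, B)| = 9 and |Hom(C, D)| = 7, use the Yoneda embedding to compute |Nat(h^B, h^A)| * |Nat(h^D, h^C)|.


By the Yoneda lemma, Nat(h^B, h^A) is isomorphic to Hom(A, B),
so |Nat(h^B, h^A)| = |Hom(A, B)| and |Nat(h^D, h^C)| = |Hom(C, D)|.
|Hom(A, B)| = 9, |Hom(C, D)| = 7.
|Nat(h^B, h^A) x Nat(h^D, h^C)| = 9 * 7 = 63

63


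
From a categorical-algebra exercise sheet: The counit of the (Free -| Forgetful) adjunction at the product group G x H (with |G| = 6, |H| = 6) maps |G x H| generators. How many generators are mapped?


The counit epsilon_K: F(U(K)) -> K of the Free-Forgetful adjunction
maps |K| generators of F(U(K)) into K. For K = G x H (the product group),
|G x H| = |G| * |H|.
Total generators mapped = 6 * 6 = 36.

36


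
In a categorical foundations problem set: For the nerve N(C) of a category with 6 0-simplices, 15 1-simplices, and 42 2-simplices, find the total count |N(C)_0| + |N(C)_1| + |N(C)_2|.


The 2-skeleton of the nerve N(C) consists of simplices in dimensions 0, 1, 2:
  |N(C)_0| = 6 (objects)
  |N(C)_1| = 15 (morphisms)
  |N(C)_2| = 42 (composable pairs)
Total = 6 + 15 + 42 = 63

63


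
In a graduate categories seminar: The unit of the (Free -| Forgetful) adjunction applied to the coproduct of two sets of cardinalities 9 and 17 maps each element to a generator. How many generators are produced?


The unit eta_X: X -> U(F(X)) of the Free-Forgetful adjunction
maps each element of X to a generator of F(X). For X = S + T (disjoint
union in Set), |S + T| = |S| + |T|.
Total mappings = 9 + 17 = 26.

26


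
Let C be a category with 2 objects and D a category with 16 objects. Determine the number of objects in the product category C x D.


The product category C x D has objects that are pairs (c, d).
Number of pairs = |Ob(C)| * |Ob(D)| = 2 * 16 = 32

32


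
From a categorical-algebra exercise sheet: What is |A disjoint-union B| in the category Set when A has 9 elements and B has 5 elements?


In Set, the coproduct A + B is the disjoint union.
|A + B| = |A| + |B| = 9 + 5 = 14

14


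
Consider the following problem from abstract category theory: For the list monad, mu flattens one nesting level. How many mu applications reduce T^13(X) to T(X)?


Each application of mu: T^2 -> T removes one layer of nesting.
Starting at depth 13 (i.e., T^13(X)), we need to reach T(X).
Number of mu applications = 13 - 1 = 12

12


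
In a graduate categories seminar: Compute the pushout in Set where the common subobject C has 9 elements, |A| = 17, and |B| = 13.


The pushout A +_C B identifies the images of C in A and B.
|A +_C B| = |A| + |B| - |C| (for injections).
= 17 + 13 - 9 = 21

21


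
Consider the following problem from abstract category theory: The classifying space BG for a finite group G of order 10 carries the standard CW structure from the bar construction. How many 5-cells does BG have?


In the bar-construction CW model of BG, the n-cells are indexed by
n-tuples [g_1|...|g_n] of non-identity elements of G (degenerate
simplices with some g_i = e do not contribute cells), so there are
(|G| - 1)^n n-cells.
For dim = 5 with |G| = 10:
cells = (10 - 1)^5 = 9^5 = 59049

59049


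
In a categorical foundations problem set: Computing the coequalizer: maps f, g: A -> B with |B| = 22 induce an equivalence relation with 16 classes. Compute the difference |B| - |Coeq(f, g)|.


The coequalizer Coeq(f, g) = B / ~ has one element per equivalence class.
|B| = 22, |Coeq(f, g)| = 16.
|B| - |Coeq(f, g)| = 22 - 16 = 6.

6


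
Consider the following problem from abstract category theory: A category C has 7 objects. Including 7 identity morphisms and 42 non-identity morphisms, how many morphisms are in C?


Each object has an identity morphism, giving 7 identities.
Adding the 42 non-identity morphisms:
Total = 7 + 42 = 49

49


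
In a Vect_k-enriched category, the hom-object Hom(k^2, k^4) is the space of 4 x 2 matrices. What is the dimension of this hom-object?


In Vect-enriched categories, Hom(k^n, k^m) is the space of m x n matrices.
dim(Hom(k^2, k^4)) = 4 * 2 = 8

8


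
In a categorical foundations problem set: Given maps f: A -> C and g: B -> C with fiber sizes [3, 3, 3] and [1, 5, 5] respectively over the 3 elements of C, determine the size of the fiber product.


The pullback A x_C B consists of pairs (a, b) with f(a) = g(b).
For each element c in C, the fiber product has |f^-1(c)| * |g^-1(c)| elements.
Summing over C: 3 * 1 + 3 * 5 + 3 * 5
= 3 + 15 + 15 = 33

33


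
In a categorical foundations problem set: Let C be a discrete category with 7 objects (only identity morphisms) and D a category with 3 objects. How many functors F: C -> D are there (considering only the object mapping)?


A functor from a discrete category C to D is determined by
where each object maps. Each of the 7 objects of C can map
to any of the 3 objects of D independently.
Number of functors = 3^7 = 2187

2187


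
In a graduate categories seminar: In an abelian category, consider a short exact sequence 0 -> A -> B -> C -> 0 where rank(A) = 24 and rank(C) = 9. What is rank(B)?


For a short exact sequence 0 -> A -> B -> C -> 0,
rank is additive: rank(B) = rank(A) + rank(C).
rank(B) = 24 + 9 = 33

33


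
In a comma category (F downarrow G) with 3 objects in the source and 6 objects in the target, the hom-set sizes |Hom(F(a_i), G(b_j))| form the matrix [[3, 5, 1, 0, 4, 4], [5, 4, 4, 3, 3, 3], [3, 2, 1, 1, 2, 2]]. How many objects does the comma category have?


Objects of (F downarrow G) are triples (a, b, h: F(a)->G(b)).
The count equals the sum of all entries in the hom-matrix.
sum(row 0) = 17
sum(row 1) = 22
sum(row 2) = 11
Grand total = 50

50


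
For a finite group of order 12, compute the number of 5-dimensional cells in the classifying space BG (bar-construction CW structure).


In the bar-construction CW model of BG, the n-cells are indexed by
n-tuples [g_1|...|g_n] of non-identity elements of G (degenerate
simplices with some g_i = e do not contribute cells), so there are
(|G| - 1)^n n-cells.
For dim = 5 with |G| = 12:
cells = (12 - 1)^5 = 11^5 = 161051

161051


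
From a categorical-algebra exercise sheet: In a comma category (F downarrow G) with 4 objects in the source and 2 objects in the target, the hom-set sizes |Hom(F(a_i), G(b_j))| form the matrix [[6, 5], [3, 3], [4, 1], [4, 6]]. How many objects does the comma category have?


Objects of (F downarrow G) are triples (a, b, h: F(a)->G(b)).
The count equals the sum of all entries in the hom-matrix.
sum(row 0) = 11
sum(row 1) = 6
sum(row 2) = 5
sum(row 3) = 10
Grand total = 32

32


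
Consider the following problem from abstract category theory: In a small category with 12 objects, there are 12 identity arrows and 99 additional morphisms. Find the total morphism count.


Each object has an identity morphism, giving 12 identities.
Adding the 99 non-identity morphisms:
Total = 12 + 99 = 111

111


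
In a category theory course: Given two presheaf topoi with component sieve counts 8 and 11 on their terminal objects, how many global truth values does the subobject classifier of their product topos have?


In a product of presheaf topoi E_1 x E_2, the subobject classifier
is Omega = Omega_1 x Omega_2 (componentwise), so
|Omega(top)| = |Omega_1(top_1)| * |Omega_2(top_2)|.
= 8 * 11 = 88.

88


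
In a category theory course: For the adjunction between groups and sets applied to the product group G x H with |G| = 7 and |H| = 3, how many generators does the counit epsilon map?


The counit epsilon_K: F(U(K)) -> K of the Free-Forgetful adjunction
maps |K| generators of F(U(K)) into K. For K = G x H (the product group),
|G x H| = |G| * |H|.
Total generators mapped = 7 * 3 = 21.

21


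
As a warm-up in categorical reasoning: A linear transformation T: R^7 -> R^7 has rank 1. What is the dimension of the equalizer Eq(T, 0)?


The equalizer of f and the zero map is ker(f).
By the rank-nullity theorem: dim(ker(f)) = dim(domain) - rank(f).
dim(ker(f)) = 7 - 1 = 6

6


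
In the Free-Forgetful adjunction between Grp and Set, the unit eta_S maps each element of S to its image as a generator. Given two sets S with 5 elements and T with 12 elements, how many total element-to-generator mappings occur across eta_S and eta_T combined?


The unit eta_X: X -> U(F(X)) of the Free-Forgetful adjunction
maps each element of X to a generator of F(X). For X = S + T (disjoint
union in Set), |S + T| = |S| + |T|.
Total mappings = 5 + 12 = 17.

17


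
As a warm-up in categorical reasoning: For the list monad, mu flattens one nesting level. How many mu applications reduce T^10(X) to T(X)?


Each application of mu: T^2 -> T removes one layer of nesting.
Starting at depth 10 (i.e., T^10(X)), we need to reach T(X).
Number of mu applications = 10 - 1 = 9

9


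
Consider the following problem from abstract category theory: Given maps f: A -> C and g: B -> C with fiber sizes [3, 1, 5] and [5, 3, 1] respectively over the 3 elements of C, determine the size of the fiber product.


The pullback A x_C B consists of pairs (a, b) with f(a) = g(b).
For each element c in C, the fiber product has |f^-1(c)| * |g^-1(c)| elements.
Summing over C: 3 * 5 + 1 * 3 + 5 * 1
= 15 + 3 + 5 = 23

23


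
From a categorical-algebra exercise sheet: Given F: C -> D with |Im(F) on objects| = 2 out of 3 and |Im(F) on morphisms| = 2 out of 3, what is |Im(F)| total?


The image of F consists of distinct objects and distinct morphisms.
|Im(F)| on objects = 2
|Im(F)| on morphisms = 2
Total image cardinality = 2 + 2 = 4

4


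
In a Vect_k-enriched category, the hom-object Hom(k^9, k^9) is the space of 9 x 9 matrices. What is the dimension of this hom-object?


In Vect-enriched categories, Hom(k^n, k^m) is the space of m x n matrices.
dim(Hom(k^9, k^9)) = 9 * 9 = 81

81


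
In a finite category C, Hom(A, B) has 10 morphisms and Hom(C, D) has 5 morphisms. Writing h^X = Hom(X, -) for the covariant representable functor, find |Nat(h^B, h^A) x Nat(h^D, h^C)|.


By the Yoneda lemma, Nat(h^B, h^A) is isomorphic to Hom(A, B),
so |Nat(h^B, h^A)| = |Hom(A, B)| and |Nat(h^D, h^C)| = |Hom(C, D)|.
|Hom(A, B)| = 10, |Hom(C, D)| = 5.
|Nat(h^B, h^A) x Nat(h^D, h^C)| = 10 * 5 = 50

50


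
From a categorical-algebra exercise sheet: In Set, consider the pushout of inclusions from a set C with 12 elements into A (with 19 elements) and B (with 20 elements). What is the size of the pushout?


The pushout A +_C B identifies the images of C in A and B.
|A +_C B| = |A| + |B| - |C| (for injections).
= 19 + 20 - 12 = 27

27


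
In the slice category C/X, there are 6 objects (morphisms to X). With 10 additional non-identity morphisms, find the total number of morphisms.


In the slice category C/X, objects are morphisms to X.
Identity morphisms: 6 (one per object of C/X).
Non-identity morphisms: 10.
Total = 6 + 10 = 16

16


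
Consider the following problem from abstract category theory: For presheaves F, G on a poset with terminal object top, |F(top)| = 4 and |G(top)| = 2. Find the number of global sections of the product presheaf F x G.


Global sections of a presheaf on a poset with terminal top satisfy
Gamma(H) ~ H(top). Presheaves admit pointwise products, so
(F x G)(top) = F(top) x G(top) (Cartesian product).
|Gamma(F x G)| = |F(top)| * |G(top)| = 4 * 2 = 8.

8


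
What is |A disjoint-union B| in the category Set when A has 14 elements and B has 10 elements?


In Set, the coproduct A + B is the disjoint union.
|A + B| = |A| + |B| = 14 + 10 = 24

24


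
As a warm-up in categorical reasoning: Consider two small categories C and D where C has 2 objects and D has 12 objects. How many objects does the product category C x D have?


The product category C x D has objects that are pairs (c, d).
Number of pairs = |Ob(C)| * |Ob(D)| = 2 * 12 = 24

24


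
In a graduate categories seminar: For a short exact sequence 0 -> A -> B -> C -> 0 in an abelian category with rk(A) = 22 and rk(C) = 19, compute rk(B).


For a short exact sequence 0 -> A -> B -> C -> 0,
rank is additive: rank(B) = rank(A) + rank(C).
rank(B) = 22 + 19 = 41

41


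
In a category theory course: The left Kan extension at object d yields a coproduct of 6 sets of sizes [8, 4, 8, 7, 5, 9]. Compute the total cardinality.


Pointwise, the left Kan extension (Lan_F H)(d) is the colimit, indexed
by the comma category (F downarrow d), of H composed with the
projection (F downarrow d) -> C. Here that colimit is given
as a coproduct (disjoint union) of sets, so its cardinality is the
sum of the sizes of the summands.
Coproduct of sets with sizes: 8 + 4 + 8 + 7 + 5 + 9
= 41

41


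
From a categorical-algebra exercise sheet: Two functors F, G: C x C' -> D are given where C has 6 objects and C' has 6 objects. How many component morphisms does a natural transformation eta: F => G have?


A natural transformation eta: F => G assigns one component morphism per
object of the domain category.
The domain is the product category C x C', so
|Ob(C x C')| = |Ob(C)| * |Ob(C')| = 6 * 6 = 36.
Therefore eta has 36 component morphisms.

36


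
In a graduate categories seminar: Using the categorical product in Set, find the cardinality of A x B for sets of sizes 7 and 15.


In Set, the product A x B is the Cartesian product.
By the universal property, |A x B| = |A| * |B|.
|A x B| = 7 * 15 = 105

105


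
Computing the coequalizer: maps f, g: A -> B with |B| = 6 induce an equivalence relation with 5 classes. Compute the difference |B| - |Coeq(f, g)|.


The coequalizer Coeq(f, g) = B / ~ has one element per equivalence class.
|B| = 6, |Coeq(f, g)| = 5.
|B| - |Coeq(f, g)| = 6 - 5 = 1.

1


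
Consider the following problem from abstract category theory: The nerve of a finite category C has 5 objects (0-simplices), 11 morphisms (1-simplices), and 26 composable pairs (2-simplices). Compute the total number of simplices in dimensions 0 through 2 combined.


The 2-skeleton of the nerve N(C) consists of simplices in dimensions 0, 1, 2:
  |N(C)_0| = 5 (objects)
  |N(C)_1| = 11 (morphisms)
  |N(C)_2| = 26 (composable pairs)
Total = 5 + 11 + 26 = 42

42


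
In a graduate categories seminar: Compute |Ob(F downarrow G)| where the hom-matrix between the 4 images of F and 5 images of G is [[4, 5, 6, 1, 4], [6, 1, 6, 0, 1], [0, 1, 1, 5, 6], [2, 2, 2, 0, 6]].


Objects of (F downarrow G) are triples (a, b, h: F(a)->G(b)).
The count equals the sum of all entries in the hom-matrix.
sum(row 0) = 20
sum(row 1) = 14
sum(row 2) = 13
sum(row 3) = 12
Grand total = 59

59


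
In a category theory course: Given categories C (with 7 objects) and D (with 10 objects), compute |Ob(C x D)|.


The product category C x D has objects that are pairs (c, d).
Number of pairs = |Ob(C)| * |Ob(D)| = 7 * 10 = 70

70


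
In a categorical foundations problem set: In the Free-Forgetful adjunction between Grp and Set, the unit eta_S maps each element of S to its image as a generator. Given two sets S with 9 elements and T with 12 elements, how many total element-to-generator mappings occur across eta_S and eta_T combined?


The unit eta_X: X -> U(F(X)) of the Free-Forgetful adjunction
maps each element of X to a generator of F(X). For X = S + T (disjoint
union in Set), |S + T| = |S| + |T|.
Total mappings = 9 + 12 = 21.

21


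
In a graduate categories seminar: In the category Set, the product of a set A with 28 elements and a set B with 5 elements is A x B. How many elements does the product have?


In Set, the product A x B is the Cartesian product.
By the universal property, |A x B| = |A| * |B|.
|A x B| = 28 * 5 = 140

140


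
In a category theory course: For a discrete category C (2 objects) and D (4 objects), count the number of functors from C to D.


A functor from a discrete category C to D is determined by
where each object maps. Each of the 2 objects of C can map
to any of the 4 objects of D independently.
Number of functors = 4^2 = 16

16


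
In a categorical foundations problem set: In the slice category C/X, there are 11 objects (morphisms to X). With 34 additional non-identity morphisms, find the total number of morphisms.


In the slice category C/X, objects are morphisms to X.
Identity morphisms: 11 (one per object of C/X).
Non-identity morphisms: 34.
Total = 11 + 34 = 45

45


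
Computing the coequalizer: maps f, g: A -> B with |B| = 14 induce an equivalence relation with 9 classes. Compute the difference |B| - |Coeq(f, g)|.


The coequalizer Coeq(f, g) = B / ~ has one element per equivalence class.
|B| = 14, |Coeq(f, g)| = 9.
|B| - |Coeq(f, g)| = 14 - 9 = 5.

5


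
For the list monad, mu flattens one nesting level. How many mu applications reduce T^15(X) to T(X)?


Each application of mu: T^2 -> T removes one layer of nesting.
Starting at depth 15 (i.e., T^15(X)), we need to reach T(X).
Number of mu applications = 15 - 1 = 14

14


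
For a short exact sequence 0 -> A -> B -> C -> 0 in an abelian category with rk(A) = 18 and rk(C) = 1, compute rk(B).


For a short exact sequence 0 -> A -> B -> C -> 0,
rank is additive: rank(B) = rank(A) + rank(C).
rank(B) = 18 + 1 = 19

19


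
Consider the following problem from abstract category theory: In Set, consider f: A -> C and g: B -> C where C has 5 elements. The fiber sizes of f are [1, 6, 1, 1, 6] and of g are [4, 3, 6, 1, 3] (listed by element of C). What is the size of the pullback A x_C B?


The pullback A x_C B consists of pairs (a, b) with f(a) = g(b).
For each element c in C, the fiber product has |f^-1(c)| * |g^-1(c)| elements.
Summing over C: 1 * 4 + 6 * 3 + 1 * 6 + 1 * 1 + 6 * 3
= 4 + 18 + 6 + 1 + 18 = 47

47


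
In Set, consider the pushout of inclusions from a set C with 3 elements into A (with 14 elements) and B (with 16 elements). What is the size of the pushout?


The pushout A +_C B identifies the images of C in A and B.
|A +_C B| = |A| + |B| - |C| (for injections).
= 14 + 16 - 3 = 27

27


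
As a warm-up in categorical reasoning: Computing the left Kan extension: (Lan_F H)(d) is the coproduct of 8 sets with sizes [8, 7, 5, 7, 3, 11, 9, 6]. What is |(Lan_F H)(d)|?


Pointwise, the left Kan extension (Lan_F H)(d) is the colimit, indexed
by the comma category (F downarrow d), of H composed with the
projection (F downarrow d) -> C. Here that colimit is given
as a coproduct (disjoint union) of sets, so its cardinality is the
sum of the sizes of the summands.
Coproduct of sets with sizes: 8 + 7 + 5 + 7 + 3 + 11 + 9 + 6
= 56

56


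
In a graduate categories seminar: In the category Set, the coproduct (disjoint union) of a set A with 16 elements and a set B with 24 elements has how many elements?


In Set, the coproduct A + B is the disjoint union.
|A + B| = |A| + |B| = 16 + 24 = 40

40


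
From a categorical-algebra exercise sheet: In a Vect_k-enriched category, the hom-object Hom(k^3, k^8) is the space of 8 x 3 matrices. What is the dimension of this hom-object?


In Vect-enriched categories, Hom(k^n, k^m) is the space of m x n matrices.
dim(Hom(k^3, k^8)) = 8 * 3 = 24

24


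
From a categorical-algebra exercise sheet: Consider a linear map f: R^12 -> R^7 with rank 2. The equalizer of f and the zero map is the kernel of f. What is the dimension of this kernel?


The equalizer of f and the zero map is ker(f).
By the rank-nullity theorem: dim(ker(f)) = dim(domain) - rank(f).
dim(ker(f)) = 12 - 2 = 10

10


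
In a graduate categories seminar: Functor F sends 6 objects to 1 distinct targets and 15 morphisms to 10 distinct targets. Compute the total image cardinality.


The image of F consists of distinct objects and distinct morphisms.
|Im(F)| on objects = 1
|Im(F)| on morphisms = 10
Total image cardinality = 1 + 10 = 11

11


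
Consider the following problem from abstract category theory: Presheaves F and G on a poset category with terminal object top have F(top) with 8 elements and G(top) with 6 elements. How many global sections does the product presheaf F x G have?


Global sections of a presheaf on a poset with terminal top satisfy
Gamma(H) ~ H(top). Presheaves admit pointwise products, so
(F x G)(top) = F(top) x G(top) (Cartesian product).
|Gamma(F x G)| = |F(top)| * |G(top)| = 8 * 6 = 48.

48


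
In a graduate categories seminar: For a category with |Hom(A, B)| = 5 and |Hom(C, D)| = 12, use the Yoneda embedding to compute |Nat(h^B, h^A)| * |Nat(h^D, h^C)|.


By the Yoneda lemma, Nat(h^B, h^A) is isomorphic to Hom(A, B),
so |Nat(h^B, h^A)| = |Hom(A, B)| and |Nat(h^D, h^C)| = |Hom(C, D)|.
|Hom(A, B)| = 5, |Hom(C, D)| = 12.
|Nat(h^B, h^A) x Nat(h^D, h^C)| = 5 * 12 = 60

60


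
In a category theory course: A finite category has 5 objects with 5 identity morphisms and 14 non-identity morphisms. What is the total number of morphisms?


Each object has an identity morphism, giving 5 identities.
Adding the 14 non-identity morphisms:
Total = 5 + 14 = 19

19


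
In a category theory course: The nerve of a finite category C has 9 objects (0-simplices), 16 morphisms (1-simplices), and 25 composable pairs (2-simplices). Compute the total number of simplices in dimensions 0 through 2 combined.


The 2-skeleton of the nerve N(C) consists of simplices in dimensions 0, 1, 2:
  |N(C)_0| = 9 (objects)
  |N(C)_1| = 16 (morphisms)
  |N(C)_2| = 25 (composable pairs)
Total = 9 + 16 + 25 = 50

50


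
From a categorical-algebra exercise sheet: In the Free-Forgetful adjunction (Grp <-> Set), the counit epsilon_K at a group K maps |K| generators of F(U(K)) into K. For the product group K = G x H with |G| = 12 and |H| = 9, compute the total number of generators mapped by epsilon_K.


The counit epsilon_K: F(U(K)) -> K of the Free-Forgetful adjunction
maps |K| generators of F(U(K)) into K. For K = G x H (the product group),
|G x H| = |G| * |H|.
Total generators mapped = 12 * 9 = 108.

108


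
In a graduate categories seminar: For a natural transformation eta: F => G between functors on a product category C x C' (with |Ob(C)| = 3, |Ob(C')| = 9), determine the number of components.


A natural transformation eta: F => G assigns one component morphism per
object of the domain category.
The domain is the product category C x C', so
|Ob(C x C')| = |Ob(C)| * |Ob(C')| = 3 * 9 = 27.
Therefore eta has 27 component morphisms.

27


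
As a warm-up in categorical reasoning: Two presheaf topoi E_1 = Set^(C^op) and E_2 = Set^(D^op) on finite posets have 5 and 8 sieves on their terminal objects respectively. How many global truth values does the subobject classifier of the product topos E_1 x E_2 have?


In a product of presheaf topoi E_1 x E_2, the subobject classifier
is Omega = Omega_1 x Omega_2 (componentwise), so
|Omega(top)| = |Omega_1(top_1)| * |Omega_2(top_2)|.
= 5 * 8 = 40.

40


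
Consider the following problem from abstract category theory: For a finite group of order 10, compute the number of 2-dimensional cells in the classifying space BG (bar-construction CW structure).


In the bar-construction CW model of BG, the n-cells are indexed by
n-tuples [g_1|...|g_n] of non-identity elements of G (degenerate
simplices with some g_i = e do not contribute cells), so there are
(|G| - 1)^n n-cells.
For dim = 2 with |G| = 10:
cells = (10 - 1)^2 = 9^2 = 81

81


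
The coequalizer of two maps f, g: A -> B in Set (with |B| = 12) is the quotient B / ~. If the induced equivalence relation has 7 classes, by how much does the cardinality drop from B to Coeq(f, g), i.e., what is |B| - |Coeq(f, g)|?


The coequalizer Coeq(f, g) = B / ~ has one element per equivalence class.
|B| = 12, |Coeq(f, g)| = 7.
|B| - |Coeq(f, g)| = 12 - 7 = 5.

5


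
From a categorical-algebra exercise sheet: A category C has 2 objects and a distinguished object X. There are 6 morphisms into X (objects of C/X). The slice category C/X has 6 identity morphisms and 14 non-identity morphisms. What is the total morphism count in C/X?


In the slice category C/X, objects are morphisms to X.
Identity morphisms: 6 (one per object of C/X).
Non-identity morphisms: 14.
Total = 6 + 14 = 20

20


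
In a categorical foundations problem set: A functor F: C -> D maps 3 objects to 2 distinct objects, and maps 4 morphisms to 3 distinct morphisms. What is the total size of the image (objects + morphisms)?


The image of F consists of distinct objects and distinct morphisms.
|Im(F)| on objects = 2
|Im(F)| on morphisms = 3
Total image cardinality = 2 + 3 = 5

5


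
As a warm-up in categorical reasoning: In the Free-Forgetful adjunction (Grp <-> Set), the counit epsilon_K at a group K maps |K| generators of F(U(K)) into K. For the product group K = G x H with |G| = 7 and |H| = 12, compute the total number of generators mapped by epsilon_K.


The counit epsilon_K: F(U(K)) -> K of the Free-Forgetful adjunction
maps |K| generators of F(U(K)) into K. For K = G x H (the product group),
|G x H| = |G| * |H|.
Total generators mapped = 7 * 12 = 84.

84


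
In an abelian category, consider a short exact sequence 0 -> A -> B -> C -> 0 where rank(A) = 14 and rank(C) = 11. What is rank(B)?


For a short exact sequence 0 -> A -> B -> C -> 0,
rank is additive: rank(B) = rank(A) + rank(C).
rank(B) = 14 + 11 = 25

25


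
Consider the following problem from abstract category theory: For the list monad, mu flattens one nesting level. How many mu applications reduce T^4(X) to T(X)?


Each application of mu: T^2 -> T removes one layer of nesting.
Starting at depth 4 (i.e., T^4(X)), we need to reach T(X).
Number of mu applications = 4 - 1 = 3

3


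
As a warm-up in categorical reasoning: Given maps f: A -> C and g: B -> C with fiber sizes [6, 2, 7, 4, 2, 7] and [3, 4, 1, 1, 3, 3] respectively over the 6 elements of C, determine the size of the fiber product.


The pullback A x_C B consists of pairs (a, b) with f(a) = g(b).
For each element c in C, the fiber product has |f^-1(c)| * |g^-1(c)| elements.
Summing over C: 6 * 3 + 2 * 4 + 7 * 1 + 4 * 1 + 2 * 3 + 7 * 3
= 18 + 8 + 7 + 4 + 6 + 21 = 64

64


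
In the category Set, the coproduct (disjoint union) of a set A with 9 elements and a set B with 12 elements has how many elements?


In Set, the coproduct A + B is the disjoint union.
|A + B| = |A| + |B| = 9 + 12 = 21

21


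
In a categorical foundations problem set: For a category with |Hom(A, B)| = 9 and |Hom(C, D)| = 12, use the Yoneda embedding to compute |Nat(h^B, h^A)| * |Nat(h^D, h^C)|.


By the Yoneda lemma, Nat(h^B, h^A) is isomorphic to Hom(A, B),
so |Nat(h^B, h^A)| = |Hom(A, B)| and |Nat(h^D, h^C)| = |Hom(C, D)|.
|Hom(A, B)| = 9, |Hom(C, D)| = 12.
|Nat(h^B, h^A) x Nat(h^D, h^C)| = 9 * 12 = 108

108


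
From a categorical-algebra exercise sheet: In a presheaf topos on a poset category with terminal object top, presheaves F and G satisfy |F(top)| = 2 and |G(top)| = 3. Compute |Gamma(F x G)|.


Global sections of a presheaf on a poset with terminal top satisfy
Gamma(H) ~ H(top). Presheaves admit pointwise products, so
(F x G)(top) = F(top) x G(top) (Cartesian product).
|Gamma(F x G)| = |F(top)| * |G(top)| = 2 * 3 = 6.

6


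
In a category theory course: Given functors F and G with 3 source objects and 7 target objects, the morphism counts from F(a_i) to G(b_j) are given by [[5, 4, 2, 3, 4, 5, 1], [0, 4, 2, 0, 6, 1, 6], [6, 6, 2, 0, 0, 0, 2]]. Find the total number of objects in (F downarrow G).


Objects of (F downarrow G) are triples (a, b, h: F(a)->G(b)).
The count equals the sum of all entries in the hom-matrix.
sum(row 0) = 24
sum(row 1) = 19
sum(row 2) = 16
Grand total = 59

59


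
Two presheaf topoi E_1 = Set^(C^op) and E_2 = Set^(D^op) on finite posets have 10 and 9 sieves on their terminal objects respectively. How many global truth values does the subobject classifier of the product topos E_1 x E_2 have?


In a product of presheaf topoi E_1 x E_2, the subobject classifier
is Omega = Omega_1 x Omega_2 (componentwise), so
|Omega(top)| = |Omega_1(top_1)| * |Omega_2(top_2)|.
= 10 * 9 = 90.

90


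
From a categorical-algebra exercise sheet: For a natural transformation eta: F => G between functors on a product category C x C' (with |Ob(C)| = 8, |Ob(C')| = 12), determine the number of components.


A natural transformation eta: F => G assigns one component morphism per
object of the domain category.
The domain is the product category C x C', so
|Ob(C x C')| = |Ob(C)| * |Ob(C')| = 8 * 12 = 96.
Therefore eta has 96 component morphisms.

96


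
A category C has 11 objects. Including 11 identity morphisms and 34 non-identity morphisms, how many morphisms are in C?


Each object has an identity morphism, giving 11 identities.
Adding the 34 non-identity morphisms:
Total = 11 + 34 = 45

45


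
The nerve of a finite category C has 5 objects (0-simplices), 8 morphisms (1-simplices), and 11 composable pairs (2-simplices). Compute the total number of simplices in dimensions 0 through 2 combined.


The 2-skeleton of the nerve N(C) consists of simplices in dimensions 0, 1, 2:
  |N(C)_0| = 5 (objects)
  |N(C)_1| = 8 (morphisms)
  |N(C)_2| = 11 (composable pairs)
Total = 5 + 8 + 11 = 24

24


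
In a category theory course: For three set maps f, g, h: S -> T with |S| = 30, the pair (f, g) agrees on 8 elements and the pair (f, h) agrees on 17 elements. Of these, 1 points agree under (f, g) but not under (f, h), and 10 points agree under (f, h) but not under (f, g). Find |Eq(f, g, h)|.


Eq(f, g, h) is the triple-agreement set: points in S where all three
maps take the same value. Using inclusion-exclusion on the pairwise data:
Pair (f, g) agrees on 8 points; pair (f, h) on 17 points.
Points agreeing under (f, g) but not (f, h) = 1; under (f, h) but not (f, g) = 10.
Triple-agreement = agreement-in-(f, g) minus points that agree under (f, g) but not (f, h):
|Eq(f, g, h)| = 8 - 1 = 7
(cross-check via (f, h): 17 - 10 = 7.)

7


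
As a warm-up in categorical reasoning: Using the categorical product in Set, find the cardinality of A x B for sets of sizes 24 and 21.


In Set, the product A x B is the Cartesian product.
By the universal property, |A x B| = |A| * |B|.
|A x B| = 24 * 21 = 504

504


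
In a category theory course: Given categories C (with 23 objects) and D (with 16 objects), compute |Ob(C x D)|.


The product category C x D has objects that are pairs (c, d).
Number of pairs = |Ob(C)| * |Ob(D)| = 23 * 16 = 368

368


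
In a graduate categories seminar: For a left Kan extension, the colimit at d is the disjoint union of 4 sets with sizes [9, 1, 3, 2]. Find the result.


Pointwise, the left Kan extension (Lan_F H)(d) is the colimit, indexed
by the comma category (F downarrow d), of H composed with the
projection (F downarrow d) -> C. Here that colimit is given
as a coproduct (disjoint union) of sets, so its cardinality is the
sum of the sizes of the summands.
Coproduct of sets with sizes: 9 + 1 + 3 + 2
= 15

15


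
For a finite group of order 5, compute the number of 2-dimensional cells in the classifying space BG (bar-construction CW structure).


In the bar-construction CW model of BG, the n-cells are indexed by
n-tuples [g_1|...|g_n] of non-identity elements of G (degenerate
simplices with some g_i = e do not contribute cells), so there are
(|G| - 1)^n n-cells.
For dim = 2 with |G| = 5:
cells = (5 - 1)^2 = 4^2 = 16

16


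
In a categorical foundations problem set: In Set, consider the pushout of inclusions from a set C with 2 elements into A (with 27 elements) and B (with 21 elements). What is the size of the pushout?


The pushout A +_C B identifies the images of C in A and B.
|A +_C B| = |A| + |B| - |C| (for injections).
= 27 + 21 - 2 = 46

46


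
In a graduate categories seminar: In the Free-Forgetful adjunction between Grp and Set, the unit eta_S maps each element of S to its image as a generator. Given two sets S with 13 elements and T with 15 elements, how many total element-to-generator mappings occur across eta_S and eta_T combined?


The unit eta_X: X -> U(F(X)) of the Free-Forgetful adjunction
maps each element of X to a generator of F(X). For X = S + T (disjoint
union in Set), |S + T| = |S| + |T|.
Total mappings = 13 + 15 = 28.

28


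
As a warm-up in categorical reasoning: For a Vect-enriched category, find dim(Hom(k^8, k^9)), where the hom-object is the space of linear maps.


In Vect-enriched categories, Hom(k^n, k^m) is the space of m x n matrices.
dim(Hom(k^8, k^9)) = 9 * 8 = 72

72


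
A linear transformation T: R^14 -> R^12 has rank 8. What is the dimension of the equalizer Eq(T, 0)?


The equalizer of f and the zero map is ker(f).
By the rank-nullity theorem: dim(ker(f)) = dim(domain) - rank(f).
dim(ker(f)) = 14 - 8 = 6

6


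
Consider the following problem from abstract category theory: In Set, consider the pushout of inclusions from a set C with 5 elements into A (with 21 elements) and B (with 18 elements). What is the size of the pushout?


The pushout A +_C B identifies the images of C in A and B.
|A +_C B| = |A| + |B| - |C| (for injections).
= 21 + 18 - 5 = 34

34


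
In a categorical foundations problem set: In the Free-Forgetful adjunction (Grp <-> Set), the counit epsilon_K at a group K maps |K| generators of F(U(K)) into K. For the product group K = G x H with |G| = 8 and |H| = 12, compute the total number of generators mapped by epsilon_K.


The counit epsilon_K: F(U(K)) -> K of the Free-Forgetful adjunction
maps |K| generators of F(U(K)) into K. For K = G x H (the product group),
|G x H| = |G| * |H|.
Total generators mapped = 8 * 12 = 96.

96


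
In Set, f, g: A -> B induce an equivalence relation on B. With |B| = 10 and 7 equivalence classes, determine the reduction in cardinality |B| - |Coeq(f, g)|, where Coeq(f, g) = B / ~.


The coequalizer Coeq(f, g) = B / ~ has one element per equivalence class.
|B| = 10, |Coeq(f, g)| = 7.
|B| - |Coeq(f, g)| = 10 - 7 = 3.

3


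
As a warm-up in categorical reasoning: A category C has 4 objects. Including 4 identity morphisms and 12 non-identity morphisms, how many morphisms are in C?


Each object has an identity morphism, giving 4 identities.
Adding the 12 non-identity morphisms:
Total = 4 + 12 = 16

16


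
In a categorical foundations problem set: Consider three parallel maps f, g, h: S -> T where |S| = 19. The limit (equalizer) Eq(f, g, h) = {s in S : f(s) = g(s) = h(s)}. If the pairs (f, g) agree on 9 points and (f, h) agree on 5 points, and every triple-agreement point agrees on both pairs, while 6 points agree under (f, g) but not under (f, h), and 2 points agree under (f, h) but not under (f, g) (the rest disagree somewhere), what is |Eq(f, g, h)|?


Eq(f, g, h) is the triple-agreement set: points in S where all three
maps take the same value. Using inclusion-exclusion on the pairwise data:
Pair (f, g) agrees on 9 points; pair (f, h) on 5 points.
Points agreeing under (f, g) but not (f, h) = 6; under (f, h) but not (f, g) = 2.
Triple-agreement = agreement-in-(f, g) minus points that agree under (f, g) but not (f, h):
|Eq(f, g, h)| = 9 - 6 = 3
(cross-check via (f, h): 5 - 2 = 3.)

3


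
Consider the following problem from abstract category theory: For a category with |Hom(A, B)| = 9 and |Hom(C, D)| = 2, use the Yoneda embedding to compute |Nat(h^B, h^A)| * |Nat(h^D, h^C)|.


By the Yoneda lemma, Nat(h^B, h^A) is isomorphic to Hom(A, B),
so |Nat(h^B, h^A)| = |Hom(A, B)| and |Nat(h^D, h^C)| = |Hom(C, D)|.
|Hom(A, B)| = 9, |Hom(C, D)| = 2.
|Nat(h^B, h^A) x Nat(h^D, h^C)| = 9 * 2 = 18

18


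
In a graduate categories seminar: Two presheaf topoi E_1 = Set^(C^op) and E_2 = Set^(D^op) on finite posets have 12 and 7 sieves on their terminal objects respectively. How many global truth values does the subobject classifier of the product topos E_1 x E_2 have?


In a product of presheaf topoi E_1 x E_2, the subobject classifier
is Omega = Omega_1 x Omega_2 (componentwise), so
|Omega(top)| = |Omega_1(top_1)| * |Omega_2(top_2)|.
= 12 * 7 = 84.

84


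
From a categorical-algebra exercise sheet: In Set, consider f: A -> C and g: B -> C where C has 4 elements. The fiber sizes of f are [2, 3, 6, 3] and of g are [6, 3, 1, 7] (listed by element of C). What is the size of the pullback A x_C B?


The pullback A x_C B consists of pairs (a, b) with f(a) = g(b).
For each element c in C, the fiber product has |f^-1(c)| * |g^-1(c)| elements.
Summing over C: 2 * 6 + 3 * 3 + 6 * 1 + 3 * 7
= 12 + 9 + 6 + 21 = 48

48


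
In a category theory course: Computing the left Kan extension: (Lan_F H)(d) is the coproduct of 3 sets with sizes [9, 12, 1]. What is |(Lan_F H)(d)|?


Pointwise, the left Kan extension (Lan_F H)(d) is the colimit, indexed
by the comma category (F downarrow d), of H composed with the
projection (F downarrow d) -> C. Here that colimit is given
as a coproduct (disjoint union) of sets, so its cardinality is the
sum of the sizes of the summands.
Coproduct of sets with sizes: 9 + 12 + 1
= 22

22


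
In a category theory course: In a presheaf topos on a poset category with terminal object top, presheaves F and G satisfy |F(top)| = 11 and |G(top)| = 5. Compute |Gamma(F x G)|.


Global sections of a presheaf on a poset with terminal top satisfy
Gamma(H) ~ H(top). Presheaves admit pointwise products, so
(F x G)(top) = F(top) x G(top) (Cartesian product).
|Gamma(F x G)| = |F(top)| * |G(top)| = 11 * 5 = 55.

55


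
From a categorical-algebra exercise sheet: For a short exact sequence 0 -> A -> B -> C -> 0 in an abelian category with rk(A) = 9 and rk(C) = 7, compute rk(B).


For a short exact sequence 0 -> A -> B -> C -> 0,
rank is additive: rank(B) = rank(A) + rank(C).
rank(B) = 9 + 7 = 16

16


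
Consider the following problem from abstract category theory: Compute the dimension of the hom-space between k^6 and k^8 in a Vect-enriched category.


In Vect-enriched categories, Hom(k^n, k^m) is the space of m x n matrices.
dim(Hom(k^6, k^8)) = 8 * 6 = 48

48


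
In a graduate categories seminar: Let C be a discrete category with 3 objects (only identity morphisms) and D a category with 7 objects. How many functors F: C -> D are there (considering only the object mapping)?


A functor from a discrete category C to D is determined by
where each object maps. Each of the 3 objects of C can map
to any of the 7 objects of D independently.
Number of functors = 7^3 = 343

343


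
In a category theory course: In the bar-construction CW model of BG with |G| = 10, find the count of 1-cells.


In the bar-construction CW model of BG, the n-cells are indexed by
n-tuples [g_1|...|g_n] of non-identity elements of G (degenerate
simplices with some g_i = e do not contribute cells), so there are
(|G| - 1)^n n-cells.
For dim = 1 with |G| = 10:
cells = (10 - 1)^1 = 9^1 = 9

9


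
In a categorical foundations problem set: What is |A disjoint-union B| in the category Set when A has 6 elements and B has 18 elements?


In Set, the coproduct A + B is the disjoint union.
|A + B| = |A| + |B| = 6 + 18 = 24

24
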